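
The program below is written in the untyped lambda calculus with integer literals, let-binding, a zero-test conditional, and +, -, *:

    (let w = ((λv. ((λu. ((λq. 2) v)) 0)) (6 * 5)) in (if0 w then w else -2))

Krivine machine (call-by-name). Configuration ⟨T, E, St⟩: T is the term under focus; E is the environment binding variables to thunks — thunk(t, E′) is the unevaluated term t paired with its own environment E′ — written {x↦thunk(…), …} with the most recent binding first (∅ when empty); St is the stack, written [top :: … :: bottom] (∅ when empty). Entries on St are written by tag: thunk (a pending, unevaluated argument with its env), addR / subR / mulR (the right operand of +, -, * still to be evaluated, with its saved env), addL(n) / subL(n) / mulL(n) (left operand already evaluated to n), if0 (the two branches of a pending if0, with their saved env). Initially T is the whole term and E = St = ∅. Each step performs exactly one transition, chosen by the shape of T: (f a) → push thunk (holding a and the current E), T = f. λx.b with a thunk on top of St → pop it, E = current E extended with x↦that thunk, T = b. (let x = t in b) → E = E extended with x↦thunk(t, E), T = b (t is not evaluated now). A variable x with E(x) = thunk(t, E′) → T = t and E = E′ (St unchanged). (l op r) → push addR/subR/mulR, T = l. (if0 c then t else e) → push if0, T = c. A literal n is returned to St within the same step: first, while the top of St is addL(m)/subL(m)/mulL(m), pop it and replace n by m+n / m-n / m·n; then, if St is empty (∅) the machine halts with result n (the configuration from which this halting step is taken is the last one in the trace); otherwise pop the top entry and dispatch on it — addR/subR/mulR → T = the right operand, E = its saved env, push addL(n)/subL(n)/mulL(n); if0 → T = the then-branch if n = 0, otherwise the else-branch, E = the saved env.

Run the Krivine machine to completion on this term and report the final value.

0. ⟨T=(let w = ((λv. ((λu. ((λq. 2) v)) 0)) (6 * 5)) in (if0 w then w else -2)); E=∅; St=∅⟩
1. ⟨T=(if0 w then w else -2); E={w↦thunk(((λv. ((λu. ((λq. 2) v)) 0)) (6 * 5)), ∅)}; St=∅⟩
2. ⟨T=w; E={w↦thunk(((λv. ((λu. ((λq. 2) v)) 0)) (6 * 5)), ∅)}; St=[if0]⟩
3. ⟨T=((λv. ((λu. ((λq. 2) v)) 0)) (6 * 5)); E=∅; St=[if0]⟩
4. ⟨T=(λv. ((λu. ((λq. 2) v)) 0)); E=∅; St=[thunk :: if0]⟩
5. ⟨T=((λu. ((λq. 2) v)) 0); E={v↦thunk((6 * 5), ∅)}; St=[if0]⟩
6. ⟨T=(λu. ((λq. 2) v)); E={v↦thunk((6 * 5), ∅)}; St=[thunk :: if0]⟩
7. ⟨T=((λq. 2) v); E={u↦thunk(0, {v↦thunk((6 * 5), ∅)}), v↦thunk((6 * 5), ∅)}; St=[if0]⟩
8. ⟨T=(λq. 2); E={u↦thunk(0, {v↦thunk((6 * 5), ∅)}), v↦thunk((6 * 5), ∅)}; St=[thunk :: if0]⟩
9. ⟨T=2; E={q↦thunk(v, {u↦thunk(0, {v↦thunk((6 * 5), ∅)}), v↦thunk((6 * 5), ∅)}), u↦thunk(0, {v↦thunk((6 * 5), ∅)}), v↦thunk((6 * 5), ∅)}; St=[if0]⟩
10. ⟨T=-2; E={w↦thunk(((λv. ((λu. ((λq. 2) v)) 0)) (6 * 5)), ∅)}; St=∅⟩
→ final value -2

Answer: -2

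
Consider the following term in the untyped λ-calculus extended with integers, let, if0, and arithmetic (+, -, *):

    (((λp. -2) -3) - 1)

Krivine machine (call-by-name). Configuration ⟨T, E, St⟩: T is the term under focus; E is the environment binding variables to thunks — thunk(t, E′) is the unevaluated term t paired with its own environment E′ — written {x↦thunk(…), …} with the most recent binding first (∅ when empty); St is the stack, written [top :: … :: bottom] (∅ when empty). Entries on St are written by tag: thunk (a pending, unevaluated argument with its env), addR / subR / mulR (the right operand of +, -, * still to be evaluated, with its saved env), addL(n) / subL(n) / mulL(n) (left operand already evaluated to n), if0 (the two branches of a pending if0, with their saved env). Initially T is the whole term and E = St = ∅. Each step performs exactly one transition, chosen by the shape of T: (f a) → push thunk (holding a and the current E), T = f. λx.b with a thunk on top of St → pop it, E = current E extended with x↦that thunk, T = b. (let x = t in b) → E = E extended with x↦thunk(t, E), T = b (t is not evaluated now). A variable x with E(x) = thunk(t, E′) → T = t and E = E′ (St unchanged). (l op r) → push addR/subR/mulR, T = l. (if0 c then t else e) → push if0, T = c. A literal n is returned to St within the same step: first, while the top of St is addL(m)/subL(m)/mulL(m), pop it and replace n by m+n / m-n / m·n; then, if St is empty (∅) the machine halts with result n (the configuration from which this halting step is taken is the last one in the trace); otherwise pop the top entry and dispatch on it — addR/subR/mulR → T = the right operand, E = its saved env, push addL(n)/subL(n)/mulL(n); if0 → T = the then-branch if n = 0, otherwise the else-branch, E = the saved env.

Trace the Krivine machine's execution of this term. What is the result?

Answer: -3

Derivation:
step 0: [T=(((λp. -2) -3) - 1) | E=∅ | St=∅]
step 1: [T=((λp. -2) -3) | E=∅ | St=[subR]]
step 2: [T=(λp. -2) | E=∅ | St=[thunk :: subR]]
step 3: [T=-2 | E={p↦thunk(-3, ∅)} | St=[subR]]
step 4: [T=1 | E=∅ | St=[subL(-2)]]
→ final value -3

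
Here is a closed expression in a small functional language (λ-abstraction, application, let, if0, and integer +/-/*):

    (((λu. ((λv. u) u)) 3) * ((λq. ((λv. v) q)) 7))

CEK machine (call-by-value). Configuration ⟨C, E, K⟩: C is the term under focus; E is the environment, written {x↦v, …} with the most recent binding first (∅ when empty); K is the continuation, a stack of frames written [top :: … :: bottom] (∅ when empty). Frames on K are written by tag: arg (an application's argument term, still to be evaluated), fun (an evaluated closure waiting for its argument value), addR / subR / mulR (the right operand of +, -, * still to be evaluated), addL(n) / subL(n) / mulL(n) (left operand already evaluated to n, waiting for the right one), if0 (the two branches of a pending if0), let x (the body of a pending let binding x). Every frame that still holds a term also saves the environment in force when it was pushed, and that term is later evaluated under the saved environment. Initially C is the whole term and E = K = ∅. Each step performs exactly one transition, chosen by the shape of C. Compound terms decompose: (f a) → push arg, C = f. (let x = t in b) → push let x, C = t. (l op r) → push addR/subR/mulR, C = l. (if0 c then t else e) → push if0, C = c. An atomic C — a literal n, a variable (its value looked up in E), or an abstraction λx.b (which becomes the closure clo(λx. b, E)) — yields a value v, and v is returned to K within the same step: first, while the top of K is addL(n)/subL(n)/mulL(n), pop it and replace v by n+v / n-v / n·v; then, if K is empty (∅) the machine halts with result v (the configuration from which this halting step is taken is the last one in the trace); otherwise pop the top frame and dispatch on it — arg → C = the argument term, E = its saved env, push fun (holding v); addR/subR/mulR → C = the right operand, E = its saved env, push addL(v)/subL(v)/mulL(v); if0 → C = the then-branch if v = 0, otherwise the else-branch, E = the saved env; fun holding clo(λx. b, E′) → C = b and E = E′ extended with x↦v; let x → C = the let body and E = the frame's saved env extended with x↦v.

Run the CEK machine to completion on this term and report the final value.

[0] [C=(((λu. ((λv. u) u)) 3) * ((λq. ((λv. v) q)) 7)) | E=∅ | K=∅]
[1] [C=((λu. ((λv. u) u)) 3) | E=∅ | K=[mulR]]
[2] [C=(λu. ((λv. u) u)) | E=∅ | K=[arg :: mulR]]
[3] [C=3 | E=∅ | K=[fun :: mulR]]
[4] [C=((λv. u) u) | E={u↦3} | K=[mulR]]
[5] [C=(λv. u) | E={u↦3} | K=[arg :: mulR]]
[6] [C=u | E={u↦3} | K=[fun :: mulR]]
[7] [C=u | E={v↦3, u↦3} | K=[mulR]]
[8] [C=((λq. ((λv. v) q)) 7) | E=∅ | K=[mulL(3)]]
[9] [C=(λq. ((λv. v) q)) | E=∅ | K=[arg :: mulL(3)]]
[10] [C=7 | E=∅ | K=[fun :: mulL(3)]]
[11] [C=((λv. v) q) | E={q↦7} | K=[mulL(3)]]
[12] [C=(λv. v) | E={q↦7} | K=[arg :: mulL(3)]]
[13] [C=q | E={q↦7} | K=[fun :: mulL(3)]]
[14] [C=v | E={v↦7, q↦7} | K=[mulL(3)]]
→ final value 21

Answer: 21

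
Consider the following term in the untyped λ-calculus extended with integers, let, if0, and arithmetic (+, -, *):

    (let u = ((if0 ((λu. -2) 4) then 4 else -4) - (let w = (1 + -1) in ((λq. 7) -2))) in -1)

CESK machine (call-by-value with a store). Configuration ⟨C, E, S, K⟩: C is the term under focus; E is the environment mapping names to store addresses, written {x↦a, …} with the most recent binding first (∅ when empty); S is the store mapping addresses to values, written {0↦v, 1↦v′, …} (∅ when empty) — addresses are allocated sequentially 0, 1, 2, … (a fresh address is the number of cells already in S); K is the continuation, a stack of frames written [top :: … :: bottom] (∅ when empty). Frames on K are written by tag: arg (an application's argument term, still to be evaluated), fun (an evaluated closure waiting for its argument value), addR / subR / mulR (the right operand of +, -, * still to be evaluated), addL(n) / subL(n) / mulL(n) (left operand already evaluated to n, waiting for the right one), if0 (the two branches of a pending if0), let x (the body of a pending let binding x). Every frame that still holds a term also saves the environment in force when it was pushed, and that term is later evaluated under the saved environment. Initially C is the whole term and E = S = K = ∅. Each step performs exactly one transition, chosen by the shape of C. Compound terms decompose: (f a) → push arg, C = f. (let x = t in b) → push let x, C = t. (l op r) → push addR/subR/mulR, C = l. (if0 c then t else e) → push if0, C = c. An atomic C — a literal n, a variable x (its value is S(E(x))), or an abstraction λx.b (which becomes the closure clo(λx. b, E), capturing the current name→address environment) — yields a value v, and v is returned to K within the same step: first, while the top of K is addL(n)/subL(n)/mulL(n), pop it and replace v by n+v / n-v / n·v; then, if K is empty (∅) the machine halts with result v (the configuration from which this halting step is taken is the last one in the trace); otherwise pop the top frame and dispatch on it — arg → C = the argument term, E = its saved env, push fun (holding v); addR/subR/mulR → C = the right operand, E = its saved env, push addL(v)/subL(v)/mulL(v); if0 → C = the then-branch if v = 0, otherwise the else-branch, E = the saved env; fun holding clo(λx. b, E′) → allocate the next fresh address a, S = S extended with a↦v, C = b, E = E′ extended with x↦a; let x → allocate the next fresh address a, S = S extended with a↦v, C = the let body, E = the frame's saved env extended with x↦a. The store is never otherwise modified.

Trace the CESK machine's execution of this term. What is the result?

Answer: -1

Execution trace:
[0] ⟨C=(let u = ((if0 ((λu. -2) 4) then 4 else -4) - (let w = (1 + -1) in ((λq. 7) -2))) in -1); E=∅; S=∅; K=∅⟩
[1] ⟨C=((if0 ((λu. -2) 4) then 4 else -4) - (let w = (1 + -1) in ((λq. 7) -2))); E=∅; S=∅; K=[let u]⟩
[2] ⟨C=(if0 ((λu. -2) 4) then 4 else -4); E=∅; S=∅; K=[subR :: let u]⟩
[3] ⟨C=((λu. -2) 4); E=∅; S=∅; K=[if0 :: subR :: let u]⟩
[4] ⟨C=(λu. -2); E=∅; S=∅; K=[arg :: if0 :: subR :: let u]⟩
[5] ⟨C=4; E=∅; S=∅; K=[fun :: if0 :: subR :: let u]⟩
[6] ⟨C=-2; E={u↦0}; S={0↦4}; K=[if0 :: subR :: let u]⟩
[7] ⟨C=-4; E=∅; S={0↦4}; K=[subR :: let u]⟩
[8] ⟨C=(let w = (1 + -1) in ((λq. 7) -2)); E=∅; S={0↦4}; K=[subL(-4) :: let u]⟩
[9] ⟨C=(1 + -1); E=∅; S={0↦4}; K=[let w :: subL(-4) :: let u]⟩
[10] ⟨C=1; E=∅; S={0↦4}; K=[addR :: let w :: subL(-4) :: let u]⟩
[11] ⟨C=-1; E=∅; S={0↦4}; K=[addL(1) :: let w :: subL(-4) :: let u]⟩
[12] ⟨C=((λq. 7) -2); E={w↦1}; S={0↦4, 1↦0}; K=[subL(-4) :: let u]⟩
[13] ⟨C=(λq. 7); E={w↦1}; S={0↦4, 1↦0}; K=[arg :: subL(-4) :: let u]⟩
[14] ⟨C=-2; E={w↦1}; S={0↦4, 1↦0}; K=[fun :: subL(-4) :: let u]⟩
[15] ⟨C=7; E={q↦2, w↦1}; S={0↦4, 1↦0, 2↦-2}; K=[subL(-4) :: let u]⟩
[16] ⟨C=-1; E={u↦3}; S={0↦4, 1↦0, 2↦-2, 3↦-11}; K=∅⟩
→ final value -1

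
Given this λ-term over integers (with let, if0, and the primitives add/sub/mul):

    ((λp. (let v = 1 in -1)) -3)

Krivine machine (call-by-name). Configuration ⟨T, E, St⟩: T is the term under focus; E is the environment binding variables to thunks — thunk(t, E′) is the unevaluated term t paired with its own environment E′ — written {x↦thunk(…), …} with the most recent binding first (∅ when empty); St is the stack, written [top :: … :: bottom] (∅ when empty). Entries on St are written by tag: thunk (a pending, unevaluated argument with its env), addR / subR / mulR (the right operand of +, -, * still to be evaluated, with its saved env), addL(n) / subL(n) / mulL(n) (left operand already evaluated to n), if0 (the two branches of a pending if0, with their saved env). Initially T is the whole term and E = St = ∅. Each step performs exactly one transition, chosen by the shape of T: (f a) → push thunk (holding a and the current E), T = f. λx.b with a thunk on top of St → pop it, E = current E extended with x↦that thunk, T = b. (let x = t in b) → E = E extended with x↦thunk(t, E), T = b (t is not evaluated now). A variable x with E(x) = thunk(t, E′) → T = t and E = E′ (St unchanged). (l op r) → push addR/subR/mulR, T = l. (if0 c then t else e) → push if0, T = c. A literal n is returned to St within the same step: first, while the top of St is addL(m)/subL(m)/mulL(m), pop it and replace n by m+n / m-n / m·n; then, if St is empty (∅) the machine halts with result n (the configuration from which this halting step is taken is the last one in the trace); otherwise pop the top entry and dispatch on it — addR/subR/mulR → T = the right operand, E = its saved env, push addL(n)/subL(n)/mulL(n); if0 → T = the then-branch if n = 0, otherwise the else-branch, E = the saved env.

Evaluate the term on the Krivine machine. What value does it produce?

Answer: -1

Execution trace:
t=0: ⟨T=((λp. (let v = 1 in -1)) -3); E=∅; St=∅⟩
t=1: ⟨T=(λp. (let v = 1 in -1)); E=∅; St=[thunk]⟩
t=2: ⟨T=(let v = 1 in -1); E={p↦thunk(-3, ∅)}; St=∅⟩
t=3: ⟨T=-1; E={v↦thunk(1, {p↦thunk(-3, ∅)}), p↦thunk(-3, ∅)}; St=∅⟩
→ final value -1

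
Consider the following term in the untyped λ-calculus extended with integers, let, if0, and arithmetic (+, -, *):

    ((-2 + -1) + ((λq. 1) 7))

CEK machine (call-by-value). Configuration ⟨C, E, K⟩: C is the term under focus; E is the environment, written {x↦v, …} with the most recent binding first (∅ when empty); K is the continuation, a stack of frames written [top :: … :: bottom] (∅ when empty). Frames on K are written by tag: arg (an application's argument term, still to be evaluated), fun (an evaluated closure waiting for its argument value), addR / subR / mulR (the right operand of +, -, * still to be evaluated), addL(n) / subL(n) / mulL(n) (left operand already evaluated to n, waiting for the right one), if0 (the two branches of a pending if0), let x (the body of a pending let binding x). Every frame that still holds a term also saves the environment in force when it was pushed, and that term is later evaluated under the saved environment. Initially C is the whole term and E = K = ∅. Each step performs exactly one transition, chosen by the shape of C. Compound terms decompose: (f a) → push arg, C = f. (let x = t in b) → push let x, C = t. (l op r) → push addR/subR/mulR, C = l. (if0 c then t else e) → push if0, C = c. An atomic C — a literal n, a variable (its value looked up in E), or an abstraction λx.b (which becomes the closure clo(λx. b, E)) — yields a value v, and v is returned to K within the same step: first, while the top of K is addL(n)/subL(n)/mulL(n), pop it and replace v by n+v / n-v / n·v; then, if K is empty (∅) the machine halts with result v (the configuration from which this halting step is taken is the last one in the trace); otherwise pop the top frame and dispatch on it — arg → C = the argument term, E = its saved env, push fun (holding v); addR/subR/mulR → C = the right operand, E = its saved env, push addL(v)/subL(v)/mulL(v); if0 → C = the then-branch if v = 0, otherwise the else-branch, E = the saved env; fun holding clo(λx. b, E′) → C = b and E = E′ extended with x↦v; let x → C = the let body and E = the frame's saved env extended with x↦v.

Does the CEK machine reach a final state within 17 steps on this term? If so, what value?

Answer: -2

Derivation:
step 0: <C=((-2 + -1) + ((λq. 1) 7)), E=∅, K=∅>
step 1: <C=(-2 + -1), E=∅, K=[addR]>
step 2: <C=-2, E=∅, K=[addR :: addR]>
step 3: <C=-1, E=∅, K=[addL(-2) :: addR]>
step 4: <C=((λq. 1) 7), E=∅, K=[addL(-3)]>
step 5: <C=(λq. 1), E=∅, K=[arg :: addL(-3)]>
step 6: <C=7, E=∅, K=[fun :: addL(-3)]>
step 7: <C=1, E={q↦7}, K=[addL(-3)]>
→ final value -2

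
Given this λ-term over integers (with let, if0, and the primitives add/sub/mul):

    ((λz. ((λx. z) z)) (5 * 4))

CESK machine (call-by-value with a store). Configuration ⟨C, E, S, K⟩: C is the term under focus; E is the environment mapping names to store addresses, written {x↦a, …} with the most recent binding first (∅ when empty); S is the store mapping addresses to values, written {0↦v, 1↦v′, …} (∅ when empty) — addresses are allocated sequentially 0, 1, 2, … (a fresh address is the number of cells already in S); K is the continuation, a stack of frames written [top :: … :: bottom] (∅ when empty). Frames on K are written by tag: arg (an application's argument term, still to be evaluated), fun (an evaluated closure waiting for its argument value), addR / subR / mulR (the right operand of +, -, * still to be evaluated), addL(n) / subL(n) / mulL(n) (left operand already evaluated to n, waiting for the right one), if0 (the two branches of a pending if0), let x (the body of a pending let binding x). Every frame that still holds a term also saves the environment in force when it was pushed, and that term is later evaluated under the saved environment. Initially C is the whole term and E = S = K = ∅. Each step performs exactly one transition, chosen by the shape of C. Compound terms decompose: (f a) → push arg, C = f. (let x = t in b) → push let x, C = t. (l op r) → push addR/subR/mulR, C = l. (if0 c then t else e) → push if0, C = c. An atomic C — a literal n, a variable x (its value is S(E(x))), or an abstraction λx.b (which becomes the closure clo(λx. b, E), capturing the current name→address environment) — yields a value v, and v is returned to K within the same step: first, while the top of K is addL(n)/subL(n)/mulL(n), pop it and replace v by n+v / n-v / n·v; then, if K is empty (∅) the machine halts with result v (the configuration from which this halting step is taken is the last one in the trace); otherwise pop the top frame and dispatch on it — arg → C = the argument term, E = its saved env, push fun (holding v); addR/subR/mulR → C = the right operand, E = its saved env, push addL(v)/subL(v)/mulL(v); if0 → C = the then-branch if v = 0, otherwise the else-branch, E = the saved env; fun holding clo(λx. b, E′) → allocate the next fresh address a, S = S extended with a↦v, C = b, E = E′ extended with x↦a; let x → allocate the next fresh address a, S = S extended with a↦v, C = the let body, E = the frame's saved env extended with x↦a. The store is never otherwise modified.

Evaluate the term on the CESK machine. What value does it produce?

Answer: 20

Machine steps:
step 0: [C=((λz. ((λx. z) z)) (5 * 4)) | E=∅ | S=∅ | K=∅]
step 1: [C=(λz. ((λx. z) z)) | E=∅ | S=∅ | K=[arg]]
step 2: [C=(5 * 4) | E=∅ | S=∅ | K=[fun]]
step 3: [C=5 | E=∅ | S=∅ | K=[mulR :: fun]]
step 4: [C=4 | E=∅ | S=∅ | K=[mulL(5) :: fun]]
step 5: [C=((λx. z) z) | E={z↦0} | S={0↦20} | K=∅]
step 6: [C=(λx. z) | E={z↦0} | S={0↦20} | K=[arg]]
step 7: [C=z | E={z↦0} | S={0↦20} | K=[fun]]
step 8: [C=z | E={x↦1, z↦0} | S={0↦20, 1↦20} | K=∅]
→ final value 20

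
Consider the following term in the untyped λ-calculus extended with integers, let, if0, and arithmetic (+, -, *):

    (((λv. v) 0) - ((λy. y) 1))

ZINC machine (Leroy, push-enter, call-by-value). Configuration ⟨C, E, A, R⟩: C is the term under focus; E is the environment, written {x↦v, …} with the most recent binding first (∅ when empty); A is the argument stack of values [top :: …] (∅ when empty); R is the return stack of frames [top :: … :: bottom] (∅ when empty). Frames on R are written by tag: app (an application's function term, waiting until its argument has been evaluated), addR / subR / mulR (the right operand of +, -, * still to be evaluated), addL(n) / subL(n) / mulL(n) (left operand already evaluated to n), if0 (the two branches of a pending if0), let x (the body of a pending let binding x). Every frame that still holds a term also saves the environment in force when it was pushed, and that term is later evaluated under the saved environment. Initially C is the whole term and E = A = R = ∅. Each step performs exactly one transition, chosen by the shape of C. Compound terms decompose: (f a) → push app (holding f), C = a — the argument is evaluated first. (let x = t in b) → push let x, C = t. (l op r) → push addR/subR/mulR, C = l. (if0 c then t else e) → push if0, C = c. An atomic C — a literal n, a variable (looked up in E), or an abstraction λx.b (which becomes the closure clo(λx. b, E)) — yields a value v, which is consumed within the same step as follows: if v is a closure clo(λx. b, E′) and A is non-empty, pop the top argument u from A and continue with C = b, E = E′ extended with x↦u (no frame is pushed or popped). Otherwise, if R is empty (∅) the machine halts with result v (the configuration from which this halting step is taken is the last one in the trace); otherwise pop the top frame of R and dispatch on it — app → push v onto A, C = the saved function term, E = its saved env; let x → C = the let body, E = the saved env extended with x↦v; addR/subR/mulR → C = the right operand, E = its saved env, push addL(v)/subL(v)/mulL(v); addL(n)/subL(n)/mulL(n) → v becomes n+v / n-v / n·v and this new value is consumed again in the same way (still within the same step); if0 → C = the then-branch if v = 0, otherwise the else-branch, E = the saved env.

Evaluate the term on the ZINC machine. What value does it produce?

Answer: -1

Machine steps:
t=0: [C=(((λv. v) 0) - ((λy. y) 1)) | E=∅ | A=∅ | R=∅]
t=1: [C=((λv. v) 0) | E=∅ | A=∅ | R=[subR]]
t=2: [C=0 | E=∅ | A=∅ | R=[app :: subR]]
t=3: [C=(λv. v) | E=∅ | A=[0] | R=[subR]]
t=4: [C=v | E={v↦0} | A=∅ | R=[subR]]
t=5: [C=((λy. y) 1) | E=∅ | A=∅ | R=[subL(0)]]
t=6: [C=1 | E=∅ | A=∅ | R=[app :: subL(0)]]
t=7: [C=(λy. y) | E=∅ | A=[1] | R=[subL(0)]]
t=8: [C=y | E={y↦1} | A=∅ | R=[subL(0)]]
→ final value -1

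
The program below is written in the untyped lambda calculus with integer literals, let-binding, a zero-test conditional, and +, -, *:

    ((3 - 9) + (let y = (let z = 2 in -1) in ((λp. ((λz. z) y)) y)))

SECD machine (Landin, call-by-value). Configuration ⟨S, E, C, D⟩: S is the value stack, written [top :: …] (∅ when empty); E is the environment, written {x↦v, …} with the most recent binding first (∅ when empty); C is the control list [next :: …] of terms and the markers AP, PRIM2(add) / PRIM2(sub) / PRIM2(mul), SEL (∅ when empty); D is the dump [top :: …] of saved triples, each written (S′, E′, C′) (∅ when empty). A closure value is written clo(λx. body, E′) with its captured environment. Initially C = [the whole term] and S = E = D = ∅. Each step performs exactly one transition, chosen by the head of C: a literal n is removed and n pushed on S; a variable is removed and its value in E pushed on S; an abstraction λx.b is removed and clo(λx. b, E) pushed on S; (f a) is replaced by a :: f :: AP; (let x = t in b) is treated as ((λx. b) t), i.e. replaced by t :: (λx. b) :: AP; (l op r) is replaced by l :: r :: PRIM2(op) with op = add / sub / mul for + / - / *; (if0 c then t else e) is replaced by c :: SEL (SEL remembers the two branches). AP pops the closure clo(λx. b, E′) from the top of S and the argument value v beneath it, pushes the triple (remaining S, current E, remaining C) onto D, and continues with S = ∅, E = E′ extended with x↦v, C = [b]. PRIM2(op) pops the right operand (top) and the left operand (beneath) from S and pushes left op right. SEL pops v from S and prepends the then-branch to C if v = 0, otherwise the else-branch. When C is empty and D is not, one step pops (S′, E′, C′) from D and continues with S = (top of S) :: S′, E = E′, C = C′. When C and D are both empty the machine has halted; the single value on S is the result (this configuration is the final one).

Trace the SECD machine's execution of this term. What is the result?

0. <S=∅, E=∅, C=[((3 - 9) + (let y = (let z = 2 in -1) in ((λp. ((λz. z) y)) y)))], D=∅>
1. <S=∅, E=∅, C=[(3 - 9) :: (let y = (let z = 2 in -1) in ((λp. ((λz. z) y)) y)) :: PRIM2(add)], D=∅>
2. <S=∅, E=∅, C=[3 :: 9 :: PRIM2(sub) :: (let y = (let z = 2 in -1) in ((λp. ((λz. z) y)) y)) :: PRIM2(add)], D=∅>
3. <S=[3], E=∅, C=[9 :: PRIM2(sub) :: (let y = (let z = 2 in -1) in ((λp. ((λz. z) y)) y)) :: PRIM2(add)], D=∅>
4. <S=[9 :: 3], E=∅, C=[PRIM2(sub) :: (let y = (let z = 2 in -1) in ((λp. ((λz. z) y)) y)) :: PRIM2(add)], D=∅>
5. <S=[-6], E=∅, C=[(let y = (let z = 2 in -1) in ((λp. ((λz. z) y)) y)) :: PRIM2(add)], D=∅>
6. <S=[-6], E=∅, C=[(let z = 2 in -1) :: (λy. ((λp. ((λz. z) y)) y)) :: AP :: PRIM2(add)], D=∅>
7. <S=[-6], E=∅, C=[2 :: (λz. -1) :: AP :: (λy. ((λp. ((λz. z) y)) y)) :: AP :: PRIM2(add)], D=∅>
8. <S=[2 :: -6], E=∅, C=[(λz. -1) :: AP :: (λy. ((λp. ((λz. z) y)) y)) :: AP :: PRIM2(add)], D=∅>
9. <S=[clo(λz. -1, ∅) :: 2 :: -6], E=∅, C=[AP :: (λy. ((λp. ((λz. z) y)) y)) :: AP :: PRIM2(add)], D=∅>
10. <S=∅, E={z↦2}, C=[-1], D=[([-6], ∅, [(λy. ((λp. ((λz. z) y)) y)) :: AP :: PRIM2(add)])]>
11. <S=[-1], E={z↦2}, C=∅, D=[([-6], ∅, [(λy. ((λp. ((λz. z) y)) y)) :: AP :: PRIM2(add)])]>
12. <S=[-1 :: -6], E=∅, C=[(λy. ((λp. ((λz. z) y)) y)) :: AP :: PRIM2(add)], D=∅>
13. <S=[clo(λy. ((λp. ((λz. z) y)) y), ∅) :: -1 :: -6], E=∅, C=[AP :: PRIM2(add)], D=∅>
14. <S=∅, E={y↦-1}, C=[((λp. ((λz. z) y)) y)], D=[([-6], ∅, [PRIM2(add)])]>
15. <S=∅, E={y↦-1}, C=[y :: (λp. ((λz. z) y)) :: AP], D=[([-6], ∅, [PRIM2(add)])]>
16. <S=[-1], E={y↦-1}, C=[(λp. ((λz. z) y)) :: AP], D=[([-6], ∅, [PRIM2(add)])]>
17. <S=[clo(λp. ((λz. z) y), {y↦-1}) :: -1], E={y↦-1}, C=[AP], D=[([-6], ∅, [PRIM2(add)])]>
18. <S=∅, E={p↦-1, y↦-1}, C=[((λz. z) y)], D=[(∅, {y↦-1}, ∅) :: ([-6], ∅, [PRIM2(add)])]>
19. <S=∅, E={p↦-1, y↦-1}, C=[y :: (λz. z) :: AP], D=[(∅, {y↦-1}, ∅) :: ([-6], ∅, [PRIM2(add)])]>
20. <S=[-1], E={p↦-1, y↦-1}, C=[(λz. z) :: AP], D=[(∅, {y↦-1}, ∅) :: ([-6], ∅, [PRIM2(add)])]>
21. <S=[clo(λz. z, {p↦-1, y↦-1}) :: -1], E={p↦-1, y↦-1}, C=[AP], D=[(∅, {y↦-1}, ∅) :: ([-6], ∅, [PRIM2(add)])]>
22. <S=∅, E={z↦-1, p↦-1, y↦-1}, C=[z], D=[(∅, {p↦-1, y↦-1}, ∅) :: (∅, {y↦-1}, ∅) :: ([-6], ∅, [PRIM2(add)])]>
23. <S=[-1], E={z↦-1, p↦-1, y↦-1}, C=∅, D=[(∅, {p↦-1, y↦-1}, ∅) :: (∅, {y↦-1}, ∅) :: ([-6], ∅, [PRIM2(add)])]>
24. <S=[-1], E={p↦-1, y↦-1}, C=∅, D=[(∅, {y↦-1}, ∅) :: ([-6], ∅, [PRIM2(add)])]>
25. <S=[-1], E={y↦-1}, C=∅, D=[([-6], ∅, [PRIM2(add)])]>
26. <S=[-1 :: -6], E=∅, C=[PRIM2(add)], D=∅>
27. <S=[-7], E=∅, C=∅, D=∅>
→ final value -7

Answer: -7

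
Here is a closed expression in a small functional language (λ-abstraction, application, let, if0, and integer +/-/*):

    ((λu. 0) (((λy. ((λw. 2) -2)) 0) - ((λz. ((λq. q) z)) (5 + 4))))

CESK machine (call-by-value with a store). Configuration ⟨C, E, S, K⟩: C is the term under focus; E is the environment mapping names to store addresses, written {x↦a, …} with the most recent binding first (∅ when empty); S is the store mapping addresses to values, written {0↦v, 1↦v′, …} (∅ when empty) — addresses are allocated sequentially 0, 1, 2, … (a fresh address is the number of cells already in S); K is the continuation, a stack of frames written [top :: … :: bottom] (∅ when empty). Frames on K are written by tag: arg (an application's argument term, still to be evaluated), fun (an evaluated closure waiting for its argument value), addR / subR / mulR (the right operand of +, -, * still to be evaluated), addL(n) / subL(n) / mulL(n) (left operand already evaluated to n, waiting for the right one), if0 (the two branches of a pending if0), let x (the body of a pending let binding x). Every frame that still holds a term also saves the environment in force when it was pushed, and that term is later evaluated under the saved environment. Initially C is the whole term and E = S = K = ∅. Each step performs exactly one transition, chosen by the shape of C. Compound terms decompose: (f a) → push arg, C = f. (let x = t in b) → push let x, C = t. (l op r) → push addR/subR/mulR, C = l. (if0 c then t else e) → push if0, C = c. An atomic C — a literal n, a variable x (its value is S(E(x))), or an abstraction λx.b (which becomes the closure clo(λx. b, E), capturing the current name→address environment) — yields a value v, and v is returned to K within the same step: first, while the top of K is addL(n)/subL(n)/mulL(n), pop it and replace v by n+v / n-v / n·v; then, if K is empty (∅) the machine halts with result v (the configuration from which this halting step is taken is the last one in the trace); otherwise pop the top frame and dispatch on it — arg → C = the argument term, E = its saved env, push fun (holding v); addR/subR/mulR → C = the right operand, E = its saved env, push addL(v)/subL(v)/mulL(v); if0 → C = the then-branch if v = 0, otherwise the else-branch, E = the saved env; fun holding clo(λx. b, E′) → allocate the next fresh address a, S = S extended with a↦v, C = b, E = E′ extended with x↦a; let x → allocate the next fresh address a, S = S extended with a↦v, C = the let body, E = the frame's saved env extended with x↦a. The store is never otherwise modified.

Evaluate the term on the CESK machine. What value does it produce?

Answer: 0

Execution trace:
[0] [C=((λu. 0) (((λy. ((λw. 2) -2)) 0) - ((λz. ((λq. q) z)) (5 + 4)))) | E=∅ | S=∅ | K=∅]
[1] [C=(λu. 0) | E=∅ | S=∅ | K=[arg]]
[2] [C=(((λy. ((λw. 2) -2)) 0) - ((λz. ((λq. q) z)) (5 + 4))) | E=∅ | S=∅ | K=[fun]]
[3] [C=((λy. ((λw. 2) -2)) 0) | E=∅ | S=∅ | K=[subR :: fun]]
[4] [C=(λy. ((λw. 2) -2)) | E=∅ | S=∅ | K=[arg :: subR :: fun]]
[5] [C=0 | E=∅ | S=∅ | K=[fun :: subR :: fun]]
[6] [C=((λw. 2) -2) | E={y↦0} | S={0↦0} | K=[subR :: fun]]
[7] [C=(λw. 2) | E={y↦0} | S={0↦0} | K=[arg :: subR :: fun]]
[8] [C=-2 | E={y↦0} | S={0↦0} | K=[fun :: subR :: fun]]
[9] [C=2 | E={w↦1, y↦0} | S={0↦0, 1↦-2} | K=[subR :: fun]]
[10] [C=((λz. ((λq. q) z)) (5 + 4)) | E=∅ | S={0↦0, 1↦-2} | K=[subL(2) :: fun]]
[11] [C=(λz. ((λq. q) z)) | E=∅ | S={0↦0, 1↦-2} | K=[arg :: subL(2) :: fun]]
[12] [C=(5 + 4) | E=∅ | S={0↦0, 1↦-2} | K=[fun :: subL(2) :: fun]]
[13] [C=5 | E=∅ | S={0↦0, 1↦-2} | K=[addR :: fun :: subL(2) :: fun]]
[14] [C=4 | E=∅ | S={0↦0, 1↦-2} | K=[addL(5) :: fun :: subL(2) :: fun]]
[15] [C=((λq. q) z) | E={z↦2} | S={0↦0, 1↦-2, 2↦9} | K=[subL(2) :: fun]]
[16] [C=(λq. q) | E={z↦2} | S={0↦0, 1↦-2, 2↦9} | K=[arg :: subL(2) :: fun]]
[17] [C=z | E={z↦2} | S={0↦0, 1↦-2, 2↦9} | K=[fun :: subL(2) :: fun]]
[18] [C=q | E={q↦3, z↦2} | S={0↦0, 1↦-2, 2↦9, 3↦9} | K=[subL(2) :: fun]]
[19] [C=0 | E={u↦4} | S={0↦0, 1↦-2, 2↦9, 3↦9, 4↦-7} | K=∅]
→ final value 0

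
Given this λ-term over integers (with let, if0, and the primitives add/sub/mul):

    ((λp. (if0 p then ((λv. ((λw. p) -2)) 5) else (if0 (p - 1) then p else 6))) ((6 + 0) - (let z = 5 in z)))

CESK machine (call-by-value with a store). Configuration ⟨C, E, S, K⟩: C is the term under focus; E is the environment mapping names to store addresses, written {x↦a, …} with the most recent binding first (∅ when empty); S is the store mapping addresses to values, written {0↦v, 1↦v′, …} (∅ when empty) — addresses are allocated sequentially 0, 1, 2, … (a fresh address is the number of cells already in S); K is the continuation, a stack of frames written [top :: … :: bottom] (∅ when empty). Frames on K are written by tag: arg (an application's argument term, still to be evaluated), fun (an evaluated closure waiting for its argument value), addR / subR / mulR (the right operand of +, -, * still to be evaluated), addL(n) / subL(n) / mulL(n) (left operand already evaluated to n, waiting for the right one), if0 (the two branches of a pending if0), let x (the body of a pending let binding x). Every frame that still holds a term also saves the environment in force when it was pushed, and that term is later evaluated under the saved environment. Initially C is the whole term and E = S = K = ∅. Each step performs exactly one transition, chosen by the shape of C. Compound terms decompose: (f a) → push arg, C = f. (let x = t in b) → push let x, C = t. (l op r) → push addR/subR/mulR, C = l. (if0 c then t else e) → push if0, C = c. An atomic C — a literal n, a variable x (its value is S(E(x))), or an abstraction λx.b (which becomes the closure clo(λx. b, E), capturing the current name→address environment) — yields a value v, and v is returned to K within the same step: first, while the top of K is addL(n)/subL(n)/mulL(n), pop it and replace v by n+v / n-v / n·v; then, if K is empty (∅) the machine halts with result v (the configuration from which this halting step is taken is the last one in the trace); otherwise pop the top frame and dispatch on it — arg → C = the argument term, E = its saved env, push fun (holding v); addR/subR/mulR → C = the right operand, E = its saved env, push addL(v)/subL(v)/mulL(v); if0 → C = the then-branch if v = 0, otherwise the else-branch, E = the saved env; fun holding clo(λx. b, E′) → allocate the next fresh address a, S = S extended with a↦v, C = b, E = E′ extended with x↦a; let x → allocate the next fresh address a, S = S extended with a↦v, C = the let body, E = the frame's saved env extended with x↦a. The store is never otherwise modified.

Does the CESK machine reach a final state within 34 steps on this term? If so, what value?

Answer: 1

Derivation:
step 0: [C=((λp. (if0 p then ((λv. ((λw. p) -2)) 5) else (if0 (p - 1) then p else 6))) ((6 + 0) - (let z = 5 in z))) | E=∅ | S=∅ | K=∅]
step 1: [C=(λp. (if0 p then ((λv. ((λw. p) -2)) 5) else (if0 (p - 1) then p else 6))) | E=∅ | S=∅ | K=[arg]]
step 2: [C=((6 + 0) - (let z = 5 in z)) | E=∅ | S=∅ | K=[fun]]
step 3: [C=(6 + 0) | E=∅ | S=∅ | K=[subR :: fun]]
step 4: [C=6 | E=∅ | S=∅ | K=[addR :: subR :: fun]]
step 5: [C=0 | E=∅ | S=∅ | K=[addL(6) :: subR :: fun]]
step 6: [C=(let z = 5 in z) | E=∅ | S=∅ | K=[subL(6) :: fun]]
step 7: [C=5 | E=∅ | S=∅ | K=[let z :: subL(6) :: fun]]
step 8: [C=z | E={z↦0} | S={0↦5} | K=[subL(6) :: fun]]
step 9: [C=(if0 p then ((λv. ((λw. p) -2)) 5) else (if0 (p - 1) then p else 6)) | E={p↦1} | S={0↦5, 1↦1} | K=∅]
step 10: [C=p | E={p↦1} | S={0↦5, 1↦1} | K=[if0]]
step 11: [C=(if0 (p - 1) then p else 6) | E={p↦1} | S={0↦5, 1↦1} | K=∅]
step 12: [C=(p - 1) | E={p↦1} | S={0↦5, 1↦1} | K=[if0]]
step 13: [C=p | E={p↦1} | S={0↦5, 1↦1} | K=[subR :: if0]]
step 14: [C=1 | E={p↦1} | S={0↦5, 1↦1} | K=[subL(1) :: if0]]
step 15: [C=p | E={p↦1} | S={0↦5, 1↦1} | K=∅]
→ final value 1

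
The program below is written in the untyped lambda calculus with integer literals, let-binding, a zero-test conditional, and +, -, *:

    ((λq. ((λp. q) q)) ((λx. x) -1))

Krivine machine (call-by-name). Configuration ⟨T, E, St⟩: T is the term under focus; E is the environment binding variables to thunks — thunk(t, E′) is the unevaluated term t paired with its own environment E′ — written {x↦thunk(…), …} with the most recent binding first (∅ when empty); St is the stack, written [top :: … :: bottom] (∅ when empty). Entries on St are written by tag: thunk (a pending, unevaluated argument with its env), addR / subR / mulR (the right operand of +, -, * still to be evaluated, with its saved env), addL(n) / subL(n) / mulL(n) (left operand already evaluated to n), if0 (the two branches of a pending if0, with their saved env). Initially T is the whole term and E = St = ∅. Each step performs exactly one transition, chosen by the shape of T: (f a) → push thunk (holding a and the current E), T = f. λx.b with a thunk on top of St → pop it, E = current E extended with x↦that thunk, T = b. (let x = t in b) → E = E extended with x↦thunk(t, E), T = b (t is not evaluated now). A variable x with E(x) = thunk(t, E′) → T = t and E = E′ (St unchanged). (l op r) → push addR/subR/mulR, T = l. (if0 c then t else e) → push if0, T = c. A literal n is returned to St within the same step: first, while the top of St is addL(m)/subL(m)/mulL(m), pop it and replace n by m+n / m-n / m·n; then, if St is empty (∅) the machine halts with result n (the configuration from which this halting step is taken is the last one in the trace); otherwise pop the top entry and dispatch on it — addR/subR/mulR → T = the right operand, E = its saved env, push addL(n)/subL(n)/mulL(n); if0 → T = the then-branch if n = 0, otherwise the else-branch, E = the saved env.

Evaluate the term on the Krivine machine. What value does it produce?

Answer: -1

Execution trace:
t=0: [T=((λq. ((λp. q) q)) ((λx. x) -1)) | E=∅ | St=∅]
t=1: [T=(λq. ((λp. q) q)) | E=∅ | St=[thunk]]
t=2: [T=((λp. q) q) | E={q↦thunk(((λx. x) -1), ∅)} | St=∅]
t=3: [T=(λp. q) | E={q↦thunk(((λx. x) -1), ∅)} | St=[thunk]]
t=4: [T=q | E={p↦thunk(q, {q↦thunk(((λx. x) -1), ∅)}), q↦thunk(((λx. x) -1), ∅)} | St=∅]
t=5: [T=((λx. x) -1) | E=∅ | St=∅]
t=6: [T=(λx. x) | E=∅ | St=[thunk]]
t=7: [T=x | E={x↦thunk(-1, ∅)} | St=∅]
t=8: [T=-1 | E=∅ | St=∅]
→ final value -1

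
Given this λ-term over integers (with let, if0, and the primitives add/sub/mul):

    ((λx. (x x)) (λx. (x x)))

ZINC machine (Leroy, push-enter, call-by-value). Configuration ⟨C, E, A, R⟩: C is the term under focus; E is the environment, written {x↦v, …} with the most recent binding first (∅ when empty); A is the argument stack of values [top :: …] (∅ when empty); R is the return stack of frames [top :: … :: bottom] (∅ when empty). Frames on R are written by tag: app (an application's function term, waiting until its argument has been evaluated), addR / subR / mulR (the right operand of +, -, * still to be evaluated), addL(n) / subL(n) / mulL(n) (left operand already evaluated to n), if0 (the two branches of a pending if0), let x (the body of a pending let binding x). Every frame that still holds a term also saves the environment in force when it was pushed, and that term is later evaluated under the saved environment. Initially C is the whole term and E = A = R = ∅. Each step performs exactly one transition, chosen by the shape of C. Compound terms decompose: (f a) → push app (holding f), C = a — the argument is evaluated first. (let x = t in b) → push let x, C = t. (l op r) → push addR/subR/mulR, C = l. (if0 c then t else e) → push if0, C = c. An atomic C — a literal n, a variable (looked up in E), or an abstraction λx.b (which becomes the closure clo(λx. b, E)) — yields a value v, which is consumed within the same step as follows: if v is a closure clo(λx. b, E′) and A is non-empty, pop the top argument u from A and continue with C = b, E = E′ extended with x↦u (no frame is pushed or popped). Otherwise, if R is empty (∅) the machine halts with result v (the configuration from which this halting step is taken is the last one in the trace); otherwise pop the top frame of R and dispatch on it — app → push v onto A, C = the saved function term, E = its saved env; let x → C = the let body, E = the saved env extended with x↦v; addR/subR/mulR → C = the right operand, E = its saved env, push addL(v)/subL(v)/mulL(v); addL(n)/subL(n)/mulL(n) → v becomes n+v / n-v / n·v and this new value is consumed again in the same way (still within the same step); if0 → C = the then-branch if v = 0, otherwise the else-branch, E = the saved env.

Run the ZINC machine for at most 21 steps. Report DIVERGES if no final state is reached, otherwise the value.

Answer: DIVERGES (no final state within 21 steps)

Execution trace:
t=0: [C=((λx. (x x)) (λx. (x x))) | E=∅ | A=∅ | R=∅]
t=1: [C=(λx. (x x)) | E=∅ | A=∅ | R=[app]]
t=2: [C=(λx. (x x)) | E=∅ | A=[clo(λx. (x x), ∅)] | R=∅]
t=3: [C=(x x) | E={x↦clo(λx. (x x), ∅)} | A=∅ | R=∅]
t=4: [C=x | E={x↦clo(λx. (x x), ∅)} | A=∅ | R=[app]]
t=5: [C=x | E={x↦clo(λx. (x x), ∅)} | A=[clo(λx. (x x), ∅)] | R=∅]
… configuration repeats with period 3 (steps 3–5 recur indefinitely) …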